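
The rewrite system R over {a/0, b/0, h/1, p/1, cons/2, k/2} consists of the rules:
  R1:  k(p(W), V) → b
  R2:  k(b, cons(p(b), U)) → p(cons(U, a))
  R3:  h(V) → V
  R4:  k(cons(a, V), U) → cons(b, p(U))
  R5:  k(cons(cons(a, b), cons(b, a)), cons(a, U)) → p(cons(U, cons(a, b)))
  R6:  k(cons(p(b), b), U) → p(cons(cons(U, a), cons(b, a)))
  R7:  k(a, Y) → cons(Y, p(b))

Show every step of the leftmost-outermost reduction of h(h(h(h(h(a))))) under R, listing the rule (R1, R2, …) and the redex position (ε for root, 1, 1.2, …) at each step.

a

1. h(h(h(h(h(a)))))  →  h(h(h(h(a))))   [R3 at ε]
2. h(h(h(h(a))))  →  h(h(h(a)))   [R3 at ε]
3. h(h(h(a)))  →  h(h(a))   [R3 at ε]
4. h(h(a))  →  h(a)   [R3 at ε]
5. h(a)  →  a   [R3 at ε]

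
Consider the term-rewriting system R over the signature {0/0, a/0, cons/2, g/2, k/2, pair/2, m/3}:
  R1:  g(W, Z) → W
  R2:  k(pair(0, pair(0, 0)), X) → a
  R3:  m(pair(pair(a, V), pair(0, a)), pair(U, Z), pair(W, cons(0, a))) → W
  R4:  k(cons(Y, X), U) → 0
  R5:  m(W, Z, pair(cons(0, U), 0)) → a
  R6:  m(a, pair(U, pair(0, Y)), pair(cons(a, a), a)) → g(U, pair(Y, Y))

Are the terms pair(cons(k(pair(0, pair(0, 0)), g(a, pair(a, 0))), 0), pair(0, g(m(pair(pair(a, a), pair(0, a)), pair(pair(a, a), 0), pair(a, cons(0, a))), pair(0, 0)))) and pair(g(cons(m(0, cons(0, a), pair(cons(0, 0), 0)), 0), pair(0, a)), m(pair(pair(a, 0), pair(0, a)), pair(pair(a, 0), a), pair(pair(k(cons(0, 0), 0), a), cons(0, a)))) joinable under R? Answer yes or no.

Reduce t₁ = pair(cons(k(pair(0, pair(0, 0)), g(a, pair(a, 0))), 0), pair(0, g(m(pair(pair(a, a), pair(0, a)), pair(pair(a, a), 0), pair(a, cons(0, a))), pair(0, 0)))):
1. pair(cons(k(pair(0, pair(0, 0)), g(a, pair(a, 0))), 0), pair(0, g(m(pair(pair(a, a), pair(0, a)), pair(pair(a, a), 0), pair(a, cons(0, a))), pair(0, 0))))  →  pair(cons(a, 0), pair(0, g(m(pair(pair(a, a), pair(0, a)), pair(pair(a, a), 0), pair(a, cons(0, a))), pair(0, 0))))   [R2 at 1.1]
2. pair(cons(a, 0), pair(0, g(m(pair(pair(a, a), pair(0, a)), pair(pair(a, a), 0), pair(a, cons(0, a))), pair(0, 0))))  →  pair(cons(a, 0), pair(0, m(pair(pair(a, a), pair(0, a)), pair(pair(a, a), 0), pair(a, cons(0, a)))))   [R1 at 2.2]
3. pair(cons(a, 0), pair(0, m(pair(pair(a, a), pair(0, a)), pair(pair(a, a), 0), pair(a, cons(0, a)))))  →  pair(cons(a, 0), pair(0, a))   [R3 at 2.2]

Reduce t₂ = pair(g(cons(m(0, cons(0, a), pair(cons(0, 0), 0)), 0), pair(0, a)), m(pair(pair(a, 0), pair(0, a)), pair(pair(a, 0), a), pair(pair(k(cons(0, 0), 0), a), cons(0, a)))):
1. pair(g(cons(m(0, cons(0, a), pair(cons(0, 0), 0)), 0), pair(0, a)), m(pair(pair(a, 0), pair(0, a)), pair(pair(a, 0), a), pair(pair(k(cons(0, 0), 0), a), cons(0, a))))  →  pair(cons(m(0, cons(0, a), pair(cons(0, 0), 0)), 0), m(pair(pair(a, 0), pair(0, a)), pair(pair(a, 0), a), pair(pair(k(cons(0, 0), 0), a), cons(0, a))))   [R1 at 1]
2. pair(cons(m(0, cons(0, a), pair(cons(0, 0), 0)), 0), m(pair(pair(a, 0), pair(0, a)), pair(pair(a, 0), a), pair(pair(k(cons(0, 0), 0), a), cons(0, a))))  →  pair(cons(a, 0), m(pair(pair(a, 0), pair(0, a)), pair(pair(a, 0), a), pair(pair(k(cons(0, 0), 0), a), cons(0, a))))   [R5 at 1.1]
3. pair(cons(a, 0), m(pair(pair(a, 0), pair(0, a)), pair(pair(a, 0), a), pair(pair(k(cons(0, 0), 0), a), cons(0, a))))  →  pair(cons(a, 0), pair(k(cons(0, 0), 0), a))   [R3 at 2]
4. pair(cons(a, 0), pair(k(cons(0, 0), 0), a))  →  pair(cons(a, 0), pair(0, a))   [R4 at 2.1]

yes — NF(t₁) = pair(cons(a, 0), pair(0, a)), NF(t₂) = pair(cons(a, 0), pair(0, a))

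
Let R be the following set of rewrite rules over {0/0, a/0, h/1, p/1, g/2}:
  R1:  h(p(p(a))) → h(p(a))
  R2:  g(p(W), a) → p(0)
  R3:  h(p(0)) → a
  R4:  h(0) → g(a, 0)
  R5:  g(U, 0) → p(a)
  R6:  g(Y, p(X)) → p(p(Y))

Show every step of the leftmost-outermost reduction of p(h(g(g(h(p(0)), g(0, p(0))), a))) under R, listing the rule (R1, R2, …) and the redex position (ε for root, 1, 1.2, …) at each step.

p(a)

1. p(h(g(g(h(p(0)), g(0, p(0))), a)))  →  p(h(g(g(a, g(0, p(0))), a)))   [R3 at 1.1.1.1]
2. p(h(g(g(a, g(0, p(0))), a)))  →  p(h(g(g(a, p(p(0))), a)))   [R6 at 1.1.1.2]
3. p(h(g(g(a, p(p(0))), a)))  →  p(h(g(p(p(a)), a)))   [R6 at 1.1.1]
4. p(h(g(p(p(a)), a)))  →  p(h(p(0)))   [R2 at 1.1]
5. p(h(p(0)))  →  p(a)   [R3 at 1]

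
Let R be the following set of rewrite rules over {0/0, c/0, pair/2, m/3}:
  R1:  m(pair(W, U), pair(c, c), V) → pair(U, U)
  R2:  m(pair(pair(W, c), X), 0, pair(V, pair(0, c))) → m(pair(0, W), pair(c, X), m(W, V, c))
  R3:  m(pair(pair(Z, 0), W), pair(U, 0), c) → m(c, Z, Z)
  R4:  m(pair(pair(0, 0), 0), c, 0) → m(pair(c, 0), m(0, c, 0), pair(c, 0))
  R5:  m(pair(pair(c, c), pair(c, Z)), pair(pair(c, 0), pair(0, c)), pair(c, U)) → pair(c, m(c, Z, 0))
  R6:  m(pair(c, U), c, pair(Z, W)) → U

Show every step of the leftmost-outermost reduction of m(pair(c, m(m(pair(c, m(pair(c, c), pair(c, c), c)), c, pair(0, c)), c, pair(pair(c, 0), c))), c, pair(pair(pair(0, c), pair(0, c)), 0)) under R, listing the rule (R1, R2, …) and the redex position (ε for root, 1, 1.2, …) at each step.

1. m(pair(c, m(m(pair(c, m(pair(c, c), pair(c, c), c)), c, pair(0, c)), c, pair(pair(c, 0), c))), c, pair(pair(pair(0, c), pair(0, c)), 0))  →  m(m(pair(c, m(pair(c, c), pair(c, c), c)), c, pair(0, c)), c, pair(pair(c, 0), c))   [R6 at ε]
2. m(m(pair(c, m(pair(c, c), pair(c, c), c)), c, pair(0, c)), c, pair(pair(c, 0), c))  →  m(m(pair(c, c), pair(c, c), c), c, pair(pair(c, 0), c))   [R6 at 1]
3. m(m(pair(c, c), pair(c, c), c), c, pair(pair(c, 0), c))  →  m(pair(c, c), c, pair(pair(c, 0), c))   [R1 at 1]
4. m(pair(c, c), c, pair(pair(c, 0), c))  →  c   [R6 at ε]

c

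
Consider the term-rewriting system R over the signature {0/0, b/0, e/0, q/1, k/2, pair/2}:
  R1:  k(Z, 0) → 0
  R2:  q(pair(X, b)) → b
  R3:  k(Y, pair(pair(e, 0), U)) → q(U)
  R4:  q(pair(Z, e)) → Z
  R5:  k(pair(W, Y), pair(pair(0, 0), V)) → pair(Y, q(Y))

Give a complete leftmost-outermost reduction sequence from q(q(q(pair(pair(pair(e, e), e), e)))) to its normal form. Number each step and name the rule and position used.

e

1. q(q(q(pair(pair(pair(e, e), e), e))))  →  q(q(pair(pair(e, e), e)))   [R4 at 1.1]
2. q(q(pair(pair(e, e), e)))  →  q(pair(e, e))   [R4 at 1]
3. q(pair(e, e))  →  e   [R4 at ε]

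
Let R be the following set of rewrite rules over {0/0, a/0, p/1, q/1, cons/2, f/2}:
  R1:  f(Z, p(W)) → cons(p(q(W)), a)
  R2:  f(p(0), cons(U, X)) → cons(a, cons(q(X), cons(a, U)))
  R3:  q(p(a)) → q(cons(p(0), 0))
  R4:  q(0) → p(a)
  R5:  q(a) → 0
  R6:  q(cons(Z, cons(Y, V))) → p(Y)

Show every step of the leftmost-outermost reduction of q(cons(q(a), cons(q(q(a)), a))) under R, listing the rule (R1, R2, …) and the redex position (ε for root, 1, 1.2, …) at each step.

1. q(cons(q(a), cons(q(q(a)), a)))  →  p(q(q(a)))   [R6 at ε]
2. p(q(q(a)))  →  p(q(0))   [R5 at 1.1]
3. p(q(0))  →  p(p(a))   [R4 at 1]

p(p(a))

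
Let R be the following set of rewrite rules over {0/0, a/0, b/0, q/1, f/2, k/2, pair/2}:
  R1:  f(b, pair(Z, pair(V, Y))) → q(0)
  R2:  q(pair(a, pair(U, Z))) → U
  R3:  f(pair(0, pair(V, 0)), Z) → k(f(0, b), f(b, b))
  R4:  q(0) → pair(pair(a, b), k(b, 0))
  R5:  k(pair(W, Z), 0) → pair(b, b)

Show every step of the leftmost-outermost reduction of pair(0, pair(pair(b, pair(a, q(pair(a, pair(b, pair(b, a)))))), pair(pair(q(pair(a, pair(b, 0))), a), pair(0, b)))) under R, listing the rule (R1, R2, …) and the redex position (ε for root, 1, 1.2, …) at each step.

1. pair(0, pair(pair(b, pair(a, q(pair(a, pair(b, pair(b, a)))))), pair(pair(q(pair(a, pair(b, 0))), a), pair(0, b))))  →  pair(0, pair(pair(b, pair(a, b)), pair(pair(q(pair(a, pair(b, 0))), a), pair(0, b))))   [R2 at 2.1.2.2]
2. pair(0, pair(pair(b, pair(a, b)), pair(pair(q(pair(a, pair(b, 0))), a), pair(0, b))))  →  pair(0, pair(pair(b, pair(a, b)), pair(pair(b, a), pair(0, b))))   [R2 at 2.2.1.1]

pair(0, pair(pair(b, pair(a, b)), pair(pair(b, a), pair(0, b))))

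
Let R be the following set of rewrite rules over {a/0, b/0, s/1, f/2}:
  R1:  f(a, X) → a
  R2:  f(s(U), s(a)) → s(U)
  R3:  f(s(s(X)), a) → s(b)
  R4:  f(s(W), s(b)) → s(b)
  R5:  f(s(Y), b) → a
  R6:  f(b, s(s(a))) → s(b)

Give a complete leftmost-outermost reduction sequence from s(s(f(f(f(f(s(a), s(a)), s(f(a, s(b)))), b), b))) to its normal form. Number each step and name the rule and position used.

s(s(a))

1. s(s(f(f(f(f(s(a), s(a)), s(f(a, s(b)))), b), b)))  →  s(s(f(f(f(s(a), s(f(a, s(b)))), b), b)))   [R2 at 1.1.1.1.1]
2. s(s(f(f(f(s(a), s(f(a, s(b)))), b), b)))  →  s(s(f(f(f(s(a), s(a)), b), b)))   [R1 at 1.1.1.1.2.1]
3. s(s(f(f(f(s(a), s(a)), b), b)))  →  s(s(f(f(s(a), b), b)))   [R2 at 1.1.1.1]
4. s(s(f(f(s(a), b), b)))  →  s(s(f(a, b)))   [R5 at 1.1.1]
5. s(s(f(a, b)))  →  s(s(a))   [R1 at 1.1]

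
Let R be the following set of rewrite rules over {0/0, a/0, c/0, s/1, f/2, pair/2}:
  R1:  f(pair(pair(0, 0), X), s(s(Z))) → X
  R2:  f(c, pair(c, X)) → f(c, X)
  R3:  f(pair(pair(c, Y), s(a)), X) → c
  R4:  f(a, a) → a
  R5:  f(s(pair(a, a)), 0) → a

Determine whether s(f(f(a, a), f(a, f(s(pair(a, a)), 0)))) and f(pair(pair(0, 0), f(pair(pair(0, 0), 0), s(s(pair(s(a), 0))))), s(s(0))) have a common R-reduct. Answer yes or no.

Reduce t₁ = s(f(f(a, a), f(a, f(s(pair(a, a)), 0)))):
1. s(f(f(a, a), f(a, f(s(pair(a, a)), 0))))  →  s(f(a, f(a, f(s(pair(a, a)), 0))))   [R4 at 1.1]
2. s(f(a, f(a, f(s(pair(a, a)), 0))))  →  s(f(a, f(a, a)))   [R5 at 1.2.2]
3. s(f(a, f(a, a)))  →  s(f(a, a))   [R4 at 1.2]
4. s(f(a, a))  →  s(a)   [R4 at 1]

Reduce t₂ = f(pair(pair(0, 0), f(pair(pair(0, 0), 0), s(s(pair(s(a), 0))))), s(s(0))):
1. f(pair(pair(0, 0), f(pair(pair(0, 0), 0), s(s(pair(s(a), 0))))), s(s(0)))  →  f(pair(pair(0, 0), 0), s(s(pair(s(a), 0))))   [R1 at ε]
2. f(pair(pair(0, 0), 0), s(s(pair(s(a), 0))))  →  0   [R1 at ε]

no — NF(t₁) = s(a), NF(t₂) = 0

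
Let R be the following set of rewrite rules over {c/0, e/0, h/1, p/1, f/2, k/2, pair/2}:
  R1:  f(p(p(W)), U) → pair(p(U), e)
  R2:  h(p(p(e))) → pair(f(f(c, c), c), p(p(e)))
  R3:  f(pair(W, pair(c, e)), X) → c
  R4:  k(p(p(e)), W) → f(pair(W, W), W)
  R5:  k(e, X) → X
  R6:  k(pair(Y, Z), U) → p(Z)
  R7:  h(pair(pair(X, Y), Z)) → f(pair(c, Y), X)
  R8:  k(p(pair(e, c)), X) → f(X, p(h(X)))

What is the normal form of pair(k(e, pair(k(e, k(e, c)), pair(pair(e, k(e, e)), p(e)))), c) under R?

1. pair(k(e, pair(k(e, k(e, c)), pair(pair(e, k(e, e)), p(e)))), c)  →  pair(pair(k(e, k(e, c)), pair(pair(e, k(e, e)), p(e))), c)   [R5 at 1]
2. pair(pair(k(e, k(e, c)), pair(pair(e, k(e, e)), p(e))), c)  →  pair(pair(k(e, c), pair(pair(e, k(e, e)), p(e))), c)   [R5 at 1.1]
3. pair(pair(k(e, c), pair(pair(e, k(e, e)), p(e))), c)  →  pair(pair(c, pair(pair(e, k(e, e)), p(e))), c)   [R5 at 1.1]
4. pair(pair(c, pair(pair(e, k(e, e)), p(e))), c)  →  pair(pair(c, pair(pair(e, e), p(e))), c)   [R5 at 1.2.1.2]

pair(pair(c, pair(pair(e, e), p(e))), c)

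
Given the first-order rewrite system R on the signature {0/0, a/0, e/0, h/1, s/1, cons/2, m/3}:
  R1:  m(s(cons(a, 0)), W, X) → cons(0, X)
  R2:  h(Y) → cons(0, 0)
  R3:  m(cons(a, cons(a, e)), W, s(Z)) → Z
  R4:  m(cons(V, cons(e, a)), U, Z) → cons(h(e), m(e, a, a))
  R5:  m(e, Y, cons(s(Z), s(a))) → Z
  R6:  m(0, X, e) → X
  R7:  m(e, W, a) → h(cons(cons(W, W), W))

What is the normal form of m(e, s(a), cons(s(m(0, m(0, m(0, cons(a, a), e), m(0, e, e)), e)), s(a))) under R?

cons(a, a)

1. m(e, s(a), cons(s(m(0, m(0, m(0, cons(a, a), e), m(0, e, e)), e)), s(a)))  →  m(0, m(0, m(0, cons(a, a), e), m(0, e, e)), e)   [R5 at ε]
2. m(0, m(0, m(0, cons(a, a), e), m(0, e, e)), e)  →  m(0, m(0, cons(a, a), e), m(0, e, e))   [R6 at ε]
3. m(0, m(0, cons(a, a), e), m(0, e, e))  →  m(0, cons(a, a), m(0, e, e))   [R6 at 2]
4. m(0, cons(a, a), m(0, e, e))  →  m(0, cons(a, a), e)   [R6 at 3]
5. m(0, cons(a, a), e)  →  cons(a, a)   [R6 at ε]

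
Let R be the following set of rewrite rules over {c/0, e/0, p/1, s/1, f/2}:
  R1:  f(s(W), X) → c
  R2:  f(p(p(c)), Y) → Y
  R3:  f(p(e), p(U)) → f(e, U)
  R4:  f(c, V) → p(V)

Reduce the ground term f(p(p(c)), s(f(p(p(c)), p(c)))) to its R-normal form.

s(p(c))

1. f(p(p(c)), s(f(p(p(c)), p(c))))  →  s(f(p(p(c)), p(c)))   [R2 at ε]
2. s(f(p(p(c)), p(c)))  →  s(p(c))   [R2 at 1]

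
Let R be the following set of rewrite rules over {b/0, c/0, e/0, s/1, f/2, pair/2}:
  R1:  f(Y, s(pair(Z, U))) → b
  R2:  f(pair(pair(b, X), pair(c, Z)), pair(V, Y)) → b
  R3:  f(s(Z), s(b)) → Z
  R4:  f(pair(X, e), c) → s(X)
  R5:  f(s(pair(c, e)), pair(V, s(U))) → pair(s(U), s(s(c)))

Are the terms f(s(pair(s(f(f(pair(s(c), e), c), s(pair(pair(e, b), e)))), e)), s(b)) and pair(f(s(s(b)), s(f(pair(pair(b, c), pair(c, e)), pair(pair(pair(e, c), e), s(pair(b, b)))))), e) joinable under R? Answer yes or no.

yes — NF(t₁) = pair(s(b), e), NF(t₂) = pair(s(b), e)

Reduce t₁ = f(s(pair(s(f(f(pair(s(c), e), c), s(pair(pair(e, b), e)))), e)), s(b)):
1. f(s(pair(s(f(f(pair(s(c), e), c), s(pair(pair(e, b), e)))), e)), s(b))  →  pair(s(f(f(pair(s(c), e), c), s(pair(pair(e, b), e)))), e)   [R3 at ε]
2. pair(s(f(f(pair(s(c), e), c), s(pair(pair(e, b), e)))), e)  →  pair(s(b), e)   [R1 at 1.1]

Reduce t₂ = pair(f(s(s(b)), s(f(pair(pair(b, c), pair(c, e)), pair(pair(pair(e, c), e), s(pair(b, b)))))), e):
1. pair(f(s(s(b)), s(f(pair(pair(b, c), pair(c, e)), pair(pair(pair(e, c), e), s(pair(b, b)))))), e)  →  pair(f(s(s(b)), s(b)), e)   [R2 at 1.2.1]
2. pair(f(s(s(b)), s(b)), e)  →  pair(s(b), e)   [R3 at 1]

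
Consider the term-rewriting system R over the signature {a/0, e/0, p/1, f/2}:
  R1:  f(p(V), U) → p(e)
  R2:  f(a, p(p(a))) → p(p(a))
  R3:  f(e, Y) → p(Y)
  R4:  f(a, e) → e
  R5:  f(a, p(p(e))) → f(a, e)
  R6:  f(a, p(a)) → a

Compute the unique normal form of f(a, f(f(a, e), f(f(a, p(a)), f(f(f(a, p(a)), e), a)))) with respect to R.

1. f(a, f(f(a, e), f(f(a, p(a)), f(f(f(a, p(a)), e), a))))  →  f(a, f(e, f(f(a, p(a)), f(f(f(a, p(a)), e), a))))   [R4 at 2.1]
2. f(a, f(e, f(f(a, p(a)), f(f(f(a, p(a)), e), a))))  →  f(a, p(f(f(a, p(a)), f(f(f(a, p(a)), e), a))))   [R3 at 2]
3. f(a, p(f(f(a, p(a)), f(f(f(a, p(a)), e), a))))  →  f(a, p(f(a, f(f(f(a, p(a)), e), a))))   [R6 at 2.1.1]
4. f(a, p(f(a, f(f(f(a, p(a)), e), a))))  →  f(a, p(f(a, f(f(a, e), a))))   [R6 at 2.1.2.1.1]
5. f(a, p(f(a, f(f(a, e), a))))  →  f(a, p(f(a, f(e, a))))   [R4 at 2.1.2.1]
6. f(a, p(f(a, f(e, a))))  →  f(a, p(f(a, p(a))))   [R3 at 2.1.2]
7. f(a, p(f(a, p(a))))  →  f(a, p(a))   [R6 at 2.1]
8. f(a, p(a))  →  a   [R6 at ε]

a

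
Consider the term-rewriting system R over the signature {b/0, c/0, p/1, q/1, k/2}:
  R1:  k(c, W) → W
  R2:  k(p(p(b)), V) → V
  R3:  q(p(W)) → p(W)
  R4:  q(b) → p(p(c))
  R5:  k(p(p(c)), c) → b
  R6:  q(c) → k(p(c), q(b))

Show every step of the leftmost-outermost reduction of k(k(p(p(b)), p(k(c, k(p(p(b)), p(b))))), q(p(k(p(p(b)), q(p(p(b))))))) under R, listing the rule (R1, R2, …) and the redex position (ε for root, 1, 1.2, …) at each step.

1. k(k(p(p(b)), p(k(c, k(p(p(b)), p(b))))), q(p(k(p(p(b)), q(p(p(b)))))))  →  k(p(k(c, k(p(p(b)), p(b)))), q(p(k(p(p(b)), q(p(p(b)))))))   [R2 at 1]
2. k(p(k(c, k(p(p(b)), p(b)))), q(p(k(p(p(b)), q(p(p(b)))))))  →  k(p(k(p(p(b)), p(b))), q(p(k(p(p(b)), q(p(p(b)))))))   [R1 at 1.1]
3. k(p(k(p(p(b)), p(b))), q(p(k(p(p(b)), q(p(p(b)))))))  →  k(p(p(b)), q(p(k(p(p(b)), q(p(p(b)))))))   [R2 at 1.1]
4. k(p(p(b)), q(p(k(p(p(b)), q(p(p(b)))))))  →  q(p(k(p(p(b)), q(p(p(b))))))   [R2 at ε]
5. q(p(k(p(p(b)), q(p(p(b))))))  →  p(k(p(p(b)), q(p(p(b)))))   [R3 at ε]
6. p(k(p(p(b)), q(p(p(b)))))  →  p(q(p(p(b))))   [R2 at 1]
7. p(q(p(p(b))))  →  p(p(p(b)))   [R3 at 1]

p(p(p(b)))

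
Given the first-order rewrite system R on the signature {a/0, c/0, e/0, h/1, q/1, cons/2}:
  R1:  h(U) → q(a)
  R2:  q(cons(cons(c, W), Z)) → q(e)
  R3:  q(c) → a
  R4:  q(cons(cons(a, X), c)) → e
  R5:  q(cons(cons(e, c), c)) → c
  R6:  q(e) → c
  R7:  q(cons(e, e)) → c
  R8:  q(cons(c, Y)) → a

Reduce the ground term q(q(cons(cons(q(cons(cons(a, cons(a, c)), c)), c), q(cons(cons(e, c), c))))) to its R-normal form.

1. q(q(cons(cons(q(cons(cons(a, cons(a, c)), c)), c), q(cons(cons(e, c), c)))))  →  q(q(cons(cons(e, c), q(cons(cons(e, c), c)))))   [R4 at 1.1.1.1]
2. q(q(cons(cons(e, c), q(cons(cons(e, c), c)))))  →  q(q(cons(cons(e, c), c)))   [R5 at 1.1.2]
3. q(q(cons(cons(e, c), c)))  →  q(c)   [R5 at 1]
4. q(c)  →  a   [R3 at ε]

a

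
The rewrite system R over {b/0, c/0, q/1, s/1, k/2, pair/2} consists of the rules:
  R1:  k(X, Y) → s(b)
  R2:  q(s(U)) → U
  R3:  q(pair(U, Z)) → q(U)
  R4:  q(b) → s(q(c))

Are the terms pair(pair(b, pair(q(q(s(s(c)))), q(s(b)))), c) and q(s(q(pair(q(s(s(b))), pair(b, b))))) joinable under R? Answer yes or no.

Reduce t₁ = pair(pair(b, pair(q(q(s(s(c)))), q(s(b)))), c):
1. pair(pair(b, pair(q(q(s(s(c)))), q(s(b)))), c)  →  pair(pair(b, pair(q(s(c)), q(s(b)))), c)   [R2 at 1.2.1.1]
2. pair(pair(b, pair(q(s(c)), q(s(b)))), c)  →  pair(pair(b, pair(c, q(s(b)))), c)   [R2 at 1.2.1]
3. pair(pair(b, pair(c, q(s(b)))), c)  →  pair(pair(b, pair(c, b)), c)   [R2 at 1.2.2]

Reduce t₂ = q(s(q(pair(q(s(s(b))), pair(b, b))))):
1. q(s(q(pair(q(s(s(b))), pair(b, b)))))  →  q(pair(q(s(s(b))), pair(b, b)))   [R2 at ε]
2. q(pair(q(s(s(b))), pair(b, b)))  →  q(q(s(s(b))))   [R3 at ε]
3. q(q(s(s(b))))  →  q(s(b))   [R2 at 1]
4. q(s(b))  →  b   [R2 at ε]

no — NF(t₁) = pair(pair(b, pair(c, b)), c), NF(t₂) = b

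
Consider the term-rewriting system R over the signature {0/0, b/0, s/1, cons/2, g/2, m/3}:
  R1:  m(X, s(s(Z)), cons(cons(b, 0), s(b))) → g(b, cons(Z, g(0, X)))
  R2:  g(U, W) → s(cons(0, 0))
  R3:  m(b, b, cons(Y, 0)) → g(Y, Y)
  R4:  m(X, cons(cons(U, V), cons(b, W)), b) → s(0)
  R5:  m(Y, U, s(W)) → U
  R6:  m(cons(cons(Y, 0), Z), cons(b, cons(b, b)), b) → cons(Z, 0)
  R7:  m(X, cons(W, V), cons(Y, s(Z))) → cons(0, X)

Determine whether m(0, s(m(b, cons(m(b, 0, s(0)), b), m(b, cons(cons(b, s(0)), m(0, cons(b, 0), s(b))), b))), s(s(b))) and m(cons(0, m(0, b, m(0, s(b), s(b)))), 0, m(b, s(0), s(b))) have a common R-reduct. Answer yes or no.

Reduce t₁ = m(0, s(m(b, cons(m(b, 0, s(0)), b), m(b, cons(cons(b, s(0)), m(0, cons(b, 0), s(b))), b))), s(s(b))):
1. m(0, s(m(b, cons(m(b, 0, s(0)), b), m(b, cons(cons(b, s(0)), m(0, cons(b, 0), s(b))), b))), s(s(b)))  →  s(m(b, cons(m(b, 0, s(0)), b), m(b, cons(cons(b, s(0)), m(0, cons(b, 0), s(b))), b)))   [R5 at ε]
2. s(m(b, cons(m(b, 0, s(0)), b), m(b, cons(cons(b, s(0)), m(0, cons(b, 0), s(b))), b)))  →  s(m(b, cons(0, b), m(b, cons(cons(b, s(0)), m(0, cons(b, 0), s(b))), b)))   [R5 at 1.2.1]
3. s(m(b, cons(0, b), m(b, cons(cons(b, s(0)), m(0, cons(b, 0), s(b))), b)))  →  s(m(b, cons(0, b), m(b, cons(cons(b, s(0)), cons(b, 0)), b)))   [R5 at 1.3.2.2]
4. s(m(b, cons(0, b), m(b, cons(cons(b, s(0)), cons(b, 0)), b)))  →  s(m(b, cons(0, b), s(0)))   [R4 at 1.3]
5. s(m(b, cons(0, b), s(0)))  →  s(cons(0, b))   [R5 at 1]

Reduce t₂ = m(cons(0, m(0, b, m(0, s(b), s(b)))), 0, m(b, s(0), s(b))):
1. m(cons(0, m(0, b, m(0, s(b), s(b)))), 0, m(b, s(0), s(b)))  →  m(cons(0, m(0, b, s(b))), 0, m(b, s(0), s(b)))   [R5 at 1.2.3]
2. m(cons(0, m(0, b, s(b))), 0, m(b, s(0), s(b)))  →  m(cons(0, b), 0, m(b, s(0), s(b)))   [R5 at 1.2]
3. m(cons(0, b), 0, m(b, s(0), s(b)))  →  m(cons(0, b), 0, s(0))   [R5 at 3]
4. m(cons(0, b), 0, s(0))  →  0   [R5 at ε]

no — NF(t₁) = s(cons(0, b)), NF(t₂) = 0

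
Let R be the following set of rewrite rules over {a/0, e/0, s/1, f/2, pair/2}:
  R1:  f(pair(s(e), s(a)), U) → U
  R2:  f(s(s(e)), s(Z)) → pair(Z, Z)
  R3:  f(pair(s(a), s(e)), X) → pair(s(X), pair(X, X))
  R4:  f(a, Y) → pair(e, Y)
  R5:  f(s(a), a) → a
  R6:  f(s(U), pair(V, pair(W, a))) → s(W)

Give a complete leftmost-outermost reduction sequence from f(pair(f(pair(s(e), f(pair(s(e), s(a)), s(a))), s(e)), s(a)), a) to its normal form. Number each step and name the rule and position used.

1. f(pair(f(pair(s(e), f(pair(s(e), s(a)), s(a))), s(e)), s(a)), a)  →  f(pair(f(pair(s(e), s(a)), s(e)), s(a)), a)   [R1 at 1.1.1.2]
2. f(pair(f(pair(s(e), s(a)), s(e)), s(a)), a)  →  f(pair(s(e), s(a)), a)   [R1 at 1.1]
3. f(pair(s(e), s(a)), a)  →  a   [R1 at ε]

a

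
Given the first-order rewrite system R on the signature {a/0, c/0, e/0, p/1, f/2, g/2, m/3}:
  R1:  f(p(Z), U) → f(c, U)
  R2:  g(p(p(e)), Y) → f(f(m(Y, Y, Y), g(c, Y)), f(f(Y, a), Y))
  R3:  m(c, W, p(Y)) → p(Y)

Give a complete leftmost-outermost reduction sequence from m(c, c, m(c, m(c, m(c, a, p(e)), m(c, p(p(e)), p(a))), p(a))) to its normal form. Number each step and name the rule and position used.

p(a)

1. m(c, c, m(c, m(c, m(c, a, p(e)), m(c, p(p(e)), p(a))), p(a)))  →  m(c, c, p(a))   [R3 at 3]
2. m(c, c, p(a))  →  p(a)   [R3 at ε]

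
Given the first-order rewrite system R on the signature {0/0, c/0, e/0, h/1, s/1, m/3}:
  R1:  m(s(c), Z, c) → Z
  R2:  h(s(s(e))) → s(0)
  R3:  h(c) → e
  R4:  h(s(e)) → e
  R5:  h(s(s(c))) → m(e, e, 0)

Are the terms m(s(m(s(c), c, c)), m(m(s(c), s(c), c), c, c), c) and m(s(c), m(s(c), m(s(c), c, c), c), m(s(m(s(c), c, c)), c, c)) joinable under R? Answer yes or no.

yes — NF(t₁) = c, NF(t₂) = c

Reduce t₁ = m(s(m(s(c), c, c)), m(m(s(c), s(c), c), c, c), c):
1. m(s(m(s(c), c, c)), m(m(s(c), s(c), c), c, c), c)  →  m(s(c), m(m(s(c), s(c), c), c, c), c)   [R1 at 1.1]
2. m(s(c), m(m(s(c), s(c), c), c, c), c)  →  m(m(s(c), s(c), c), c, c)   [R1 at ε]
3. m(m(s(c), s(c), c), c, c)  →  m(s(c), c, c)   [R1 at 1]
4. m(s(c), c, c)  →  c   [R1 at ε]

Reduce t₂ = m(s(c), m(s(c), m(s(c), c, c), c), m(s(m(s(c), c, c)), c, c)):
1. m(s(c), m(s(c), m(s(c), c, c), c), m(s(m(s(c), c, c)), c, c))  →  m(s(c), m(s(c), c, c), m(s(m(s(c), c, c)), c, c))   [R1 at 2]
2. m(s(c), m(s(c), c, c), m(s(m(s(c), c, c)), c, c))  →  m(s(c), c, m(s(m(s(c), c, c)), c, c))   [R1 at 2]
3. m(s(c), c, m(s(m(s(c), c, c)), c, c))  →  m(s(c), c, m(s(c), c, c))   [R1 at 3.1.1]
4. m(s(c), c, m(s(c), c, c))  →  m(s(c), c, c)   [R1 at 3]
5. m(s(c), c, c)  →  c   [R1 at ε]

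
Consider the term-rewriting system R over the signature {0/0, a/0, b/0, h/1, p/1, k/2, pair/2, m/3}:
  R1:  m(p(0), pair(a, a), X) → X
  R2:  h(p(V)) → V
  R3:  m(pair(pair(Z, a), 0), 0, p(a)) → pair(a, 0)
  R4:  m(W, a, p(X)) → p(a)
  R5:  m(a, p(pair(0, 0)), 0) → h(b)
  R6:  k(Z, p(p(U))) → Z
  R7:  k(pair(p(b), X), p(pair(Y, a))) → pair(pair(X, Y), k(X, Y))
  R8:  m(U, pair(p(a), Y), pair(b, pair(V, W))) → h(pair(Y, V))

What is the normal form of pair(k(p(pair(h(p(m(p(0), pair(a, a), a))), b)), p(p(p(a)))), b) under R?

1. pair(k(p(pair(h(p(m(p(0), pair(a, a), a))), b)), p(p(p(a)))), b)  →  pair(p(pair(h(p(m(p(0), pair(a, a), a))), b)), b)   [R6 at 1]
2. pair(p(pair(h(p(m(p(0), pair(a, a), a))), b)), b)  →  pair(p(pair(m(p(0), pair(a, a), a), b)), b)   [R2 at 1.1.1]
3. pair(p(pair(m(p(0), pair(a, a), a), b)), b)  →  pair(p(pair(a, b)), b)   [R1 at 1.1.1]

pair(p(pair(a, b)), b)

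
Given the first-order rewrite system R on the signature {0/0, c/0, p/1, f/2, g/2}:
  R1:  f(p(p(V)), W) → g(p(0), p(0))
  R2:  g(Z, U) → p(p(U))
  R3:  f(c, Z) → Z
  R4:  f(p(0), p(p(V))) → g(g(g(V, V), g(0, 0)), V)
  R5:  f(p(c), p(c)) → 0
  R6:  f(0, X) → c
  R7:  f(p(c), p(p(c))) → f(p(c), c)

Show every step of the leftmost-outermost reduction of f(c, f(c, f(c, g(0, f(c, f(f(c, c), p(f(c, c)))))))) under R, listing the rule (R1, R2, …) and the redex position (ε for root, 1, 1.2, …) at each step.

1. f(c, f(c, f(c, g(0, f(c, f(f(c, c), p(f(c, c))))))))  →  f(c, f(c, g(0, f(c, f(f(c, c), p(f(c, c)))))))   [R3 at ε]
2. f(c, f(c, g(0, f(c, f(f(c, c), p(f(c, c)))))))  →  f(c, g(0, f(c, f(f(c, c), p(f(c, c))))))   [R3 at ε]
3. f(c, g(0, f(c, f(f(c, c), p(f(c, c))))))  →  g(0, f(c, f(f(c, c), p(f(c, c)))))   [R3 at ε]
4. g(0, f(c, f(f(c, c), p(f(c, c)))))  →  p(p(f(c, f(f(c, c), p(f(c, c))))))   [R2 at ε]
5. p(p(f(c, f(f(c, c), p(f(c, c))))))  →  p(p(f(f(c, c), p(f(c, c)))))   [R3 at 1.1]
6. p(p(f(f(c, c), p(f(c, c)))))  →  p(p(f(c, p(f(c, c)))))   [R3 at 1.1.1]
7. p(p(f(c, p(f(c, c)))))  →  p(p(p(f(c, c))))   [R3 at 1.1]
8. p(p(p(f(c, c))))  →  p(p(p(c)))   [R3 at 1.1.1]

p(p(p(c)))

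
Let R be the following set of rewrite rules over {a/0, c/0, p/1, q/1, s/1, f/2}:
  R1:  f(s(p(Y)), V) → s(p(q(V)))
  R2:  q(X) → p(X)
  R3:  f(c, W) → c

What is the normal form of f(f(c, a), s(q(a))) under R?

1. f(f(c, a), s(q(a)))  →  f(c, s(q(a)))   [R3 at 1]
2. f(c, s(q(a)))  →  c   [R3 at ε]

c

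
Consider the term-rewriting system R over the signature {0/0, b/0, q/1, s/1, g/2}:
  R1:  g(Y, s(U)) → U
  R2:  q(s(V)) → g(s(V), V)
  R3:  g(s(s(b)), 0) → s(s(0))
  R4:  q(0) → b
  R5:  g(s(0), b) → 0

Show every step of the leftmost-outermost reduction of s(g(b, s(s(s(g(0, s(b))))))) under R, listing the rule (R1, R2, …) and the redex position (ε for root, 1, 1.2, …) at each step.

s(s(s(b)))

1. s(g(b, s(s(s(g(0, s(b)))))))  →  s(s(s(g(0, s(b)))))   [R1 at 1]
2. s(s(s(g(0, s(b)))))  →  s(s(s(b)))   [R1 at 1.1.1]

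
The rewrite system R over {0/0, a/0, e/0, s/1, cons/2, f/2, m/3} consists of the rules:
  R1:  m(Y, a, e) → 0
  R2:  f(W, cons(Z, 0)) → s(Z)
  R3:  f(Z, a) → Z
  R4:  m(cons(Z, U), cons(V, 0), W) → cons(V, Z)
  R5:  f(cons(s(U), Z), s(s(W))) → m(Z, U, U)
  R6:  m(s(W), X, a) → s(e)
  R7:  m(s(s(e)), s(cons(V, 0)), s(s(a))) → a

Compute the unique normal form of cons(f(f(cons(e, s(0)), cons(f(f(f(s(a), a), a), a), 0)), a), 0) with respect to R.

cons(s(s(a)), 0)

1. cons(f(f(cons(e, s(0)), cons(f(f(f(s(a), a), a), a), 0)), a), 0)  →  cons(f(cons(e, s(0)), cons(f(f(f(s(a), a), a), a), 0)), 0)   [R3 at 1]
2. cons(f(cons(e, s(0)), cons(f(f(f(s(a), a), a), a), 0)), 0)  →  cons(s(f(f(f(s(a), a), a), a)), 0)   [R2 at 1]
3. cons(s(f(f(f(s(a), a), a), a)), 0)  →  cons(s(f(f(s(a), a), a)), 0)   [R3 at 1.1]
4. cons(s(f(f(s(a), a), a)), 0)  →  cons(s(f(s(a), a)), 0)   [R3 at 1.1]
5. cons(s(f(s(a), a)), 0)  →  cons(s(s(a)), 0)   [R3 at 1.1]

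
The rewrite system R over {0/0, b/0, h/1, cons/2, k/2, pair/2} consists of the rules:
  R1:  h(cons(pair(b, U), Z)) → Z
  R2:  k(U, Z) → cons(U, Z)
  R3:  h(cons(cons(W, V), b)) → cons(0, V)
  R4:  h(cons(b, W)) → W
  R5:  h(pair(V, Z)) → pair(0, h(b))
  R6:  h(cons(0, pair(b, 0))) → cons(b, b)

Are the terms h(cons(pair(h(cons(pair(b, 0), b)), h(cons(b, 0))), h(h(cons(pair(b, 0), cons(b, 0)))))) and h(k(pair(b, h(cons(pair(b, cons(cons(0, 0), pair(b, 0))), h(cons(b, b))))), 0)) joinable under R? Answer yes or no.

Reduce t₁ = h(cons(pair(h(cons(pair(b, 0), b)), h(cons(b, 0))), h(h(cons(pair(b, 0), cons(b, 0)))))):
1. h(cons(pair(h(cons(pair(b, 0), b)), h(cons(b, 0))), h(h(cons(pair(b, 0), cons(b, 0))))))  →  h(cons(pair(b, h(cons(b, 0))), h(h(cons(pair(b, 0), cons(b, 0))))))   [R1 at 1.1.1]
2. h(cons(pair(b, h(cons(b, 0))), h(h(cons(pair(b, 0), cons(b, 0))))))  →  h(h(cons(pair(b, 0), cons(b, 0))))   [R1 at ε]
3. h(h(cons(pair(b, 0), cons(b, 0))))  →  h(cons(b, 0))   [R1 at 1]
4. h(cons(b, 0))  →  0   [R4 at ε]

Reduce t₂ = h(k(pair(b, h(cons(pair(b, cons(cons(0, 0), pair(b, 0))), h(cons(b, b))))), 0)):
1. h(k(pair(b, h(cons(pair(b, cons(cons(0, 0), pair(b, 0))), h(cons(b, b))))), 0))  →  h(cons(pair(b, h(cons(pair(b, cons(cons(0, 0), pair(b, 0))), h(cons(b, b))))), 0))   [R2 at 1]
2. h(cons(pair(b, h(cons(pair(b, cons(cons(0, 0), pair(b, 0))), h(cons(b, b))))), 0))  →  0   [R1 at ε]

yes — NF(t₁) = 0, NF(t₂) = 0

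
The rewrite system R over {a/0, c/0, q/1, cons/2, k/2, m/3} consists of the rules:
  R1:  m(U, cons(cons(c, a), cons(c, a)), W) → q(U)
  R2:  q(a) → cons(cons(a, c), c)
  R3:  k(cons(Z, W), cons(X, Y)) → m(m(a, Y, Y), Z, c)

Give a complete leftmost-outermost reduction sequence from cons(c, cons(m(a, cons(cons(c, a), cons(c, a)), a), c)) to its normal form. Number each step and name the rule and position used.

cons(c, cons(cons(cons(a, c), c), c))

1. cons(c, cons(m(a, cons(cons(c, a), cons(c, a)), a), c))  →  cons(c, cons(q(a), c))   [R1 at 2.1]
2. cons(c, cons(q(a), c))  →  cons(c, cons(cons(cons(a, c), c), c))   [R2 at 2.1]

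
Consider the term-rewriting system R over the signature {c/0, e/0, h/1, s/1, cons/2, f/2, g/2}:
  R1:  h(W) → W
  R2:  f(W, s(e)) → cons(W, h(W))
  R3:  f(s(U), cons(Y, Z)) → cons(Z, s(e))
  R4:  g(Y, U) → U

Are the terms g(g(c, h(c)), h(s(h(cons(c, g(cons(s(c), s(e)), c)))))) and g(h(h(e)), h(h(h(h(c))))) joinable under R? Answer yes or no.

Reduce t₁ = g(g(c, h(c)), h(s(h(cons(c, g(cons(s(c), s(e)), c)))))):
1. g(g(c, h(c)), h(s(h(cons(c, g(cons(s(c), s(e)), c))))))  →  h(s(h(cons(c, g(cons(s(c), s(e)), c)))))   [R4 at ε]
2. h(s(h(cons(c, g(cons(s(c), s(e)), c)))))  →  s(h(cons(c, g(cons(s(c), s(e)), c))))   [R1 at ε]
3. s(h(cons(c, g(cons(s(c), s(e)), c))))  →  s(cons(c, g(cons(s(c), s(e)), c)))   [R1 at 1]
4. s(cons(c, g(cons(s(c), s(e)), c)))  →  s(cons(c, c))   [R4 at 1.2]

Reduce t₂ = g(h(h(e)), h(h(h(h(c))))):
1. g(h(h(e)), h(h(h(h(c)))))  →  h(h(h(h(c))))   [R4 at ε]
2. h(h(h(h(c))))  →  h(h(h(c)))   [R1 at ε]
3. h(h(h(c)))  →  h(h(c))   [R1 at ε]
4. h(h(c))  →  h(c)   [R1 at ε]
5. h(c)  →  c   [R1 at ε]

no — NF(t₁) = s(cons(c, c)), NF(t₂) = c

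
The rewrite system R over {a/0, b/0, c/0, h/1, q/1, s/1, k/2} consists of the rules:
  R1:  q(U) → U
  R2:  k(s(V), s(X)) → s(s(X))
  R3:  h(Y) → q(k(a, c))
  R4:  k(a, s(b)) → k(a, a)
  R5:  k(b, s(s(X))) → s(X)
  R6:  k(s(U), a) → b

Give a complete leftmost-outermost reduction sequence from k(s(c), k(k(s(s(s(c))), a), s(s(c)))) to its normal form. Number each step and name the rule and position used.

s(s(c))

1. k(s(c), k(k(s(s(s(c))), a), s(s(c))))  →  k(s(c), k(b, s(s(c))))   [R6 at 2.1]
2. k(s(c), k(b, s(s(c))))  →  k(s(c), s(c))   [R5 at 2]
3. k(s(c), s(c))  →  s(s(c))   [R2 at ε]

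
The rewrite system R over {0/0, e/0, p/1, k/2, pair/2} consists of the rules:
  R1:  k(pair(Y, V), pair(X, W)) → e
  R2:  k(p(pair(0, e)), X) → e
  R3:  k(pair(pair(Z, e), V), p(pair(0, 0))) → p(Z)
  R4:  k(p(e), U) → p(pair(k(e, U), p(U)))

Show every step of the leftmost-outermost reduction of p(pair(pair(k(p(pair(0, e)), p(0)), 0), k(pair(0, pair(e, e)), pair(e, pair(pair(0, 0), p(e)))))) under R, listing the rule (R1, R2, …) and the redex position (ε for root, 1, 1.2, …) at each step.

p(pair(pair(e, 0), e))

1. p(pair(pair(k(p(pair(0, e)), p(0)), 0), k(pair(0, pair(e, e)), pair(e, pair(pair(0, 0), p(e))))))  →  p(pair(pair(e, 0), k(pair(0, pair(e, e)), pair(e, pair(pair(0, 0), p(e))))))   [R2 at 1.1.1]
2. p(pair(pair(e, 0), k(pair(0, pair(e, e)), pair(e, pair(pair(0, 0), p(e))))))  →  p(pair(pair(e, 0), e))   [R1 at 1.2]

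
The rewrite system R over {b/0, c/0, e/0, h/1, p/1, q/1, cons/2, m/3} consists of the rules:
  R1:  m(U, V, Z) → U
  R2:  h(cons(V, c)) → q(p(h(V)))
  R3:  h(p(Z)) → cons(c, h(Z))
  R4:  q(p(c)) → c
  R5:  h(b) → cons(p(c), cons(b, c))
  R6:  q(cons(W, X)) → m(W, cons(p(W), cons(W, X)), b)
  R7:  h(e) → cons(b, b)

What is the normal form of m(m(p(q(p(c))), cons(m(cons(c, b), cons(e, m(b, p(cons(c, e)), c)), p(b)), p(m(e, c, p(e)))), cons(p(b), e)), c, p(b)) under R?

1. m(m(p(q(p(c))), cons(m(cons(c, b), cons(e, m(b, p(cons(c, e)), c)), p(b)), p(m(e, c, p(e)))), cons(p(b), e)), c, p(b))  →  m(p(q(p(c))), cons(m(cons(c, b), cons(e, m(b, p(cons(c, e)), c)), p(b)), p(m(e, c, p(e)))), cons(p(b), e))   [R1 at ε]
2. m(p(q(p(c))), cons(m(cons(c, b), cons(e, m(b, p(cons(c, e)), c)), p(b)), p(m(e, c, p(e)))), cons(p(b), e))  →  p(q(p(c)))   [R1 at ε]
3. p(q(p(c)))  →  p(c)   [R4 at 1]

p(c)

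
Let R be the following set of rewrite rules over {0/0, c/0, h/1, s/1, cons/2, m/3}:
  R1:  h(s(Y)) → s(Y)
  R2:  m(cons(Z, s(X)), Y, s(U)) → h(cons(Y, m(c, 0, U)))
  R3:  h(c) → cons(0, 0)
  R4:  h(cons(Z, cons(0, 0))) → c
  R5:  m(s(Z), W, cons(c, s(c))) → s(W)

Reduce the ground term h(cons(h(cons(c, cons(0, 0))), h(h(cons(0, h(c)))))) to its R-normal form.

1. h(cons(h(cons(c, cons(0, 0))), h(h(cons(0, h(c))))))  →  h(cons(c, h(h(cons(0, h(c))))))   [R4 at 1.1]
2. h(cons(c, h(h(cons(0, h(c))))))  →  h(cons(c, h(h(cons(0, cons(0, 0))))))   [R3 at 1.2.1.1.2]
3. h(cons(c, h(h(cons(0, cons(0, 0))))))  →  h(cons(c, h(c)))   [R4 at 1.2.1]
4. h(cons(c, h(c)))  →  h(cons(c, cons(0, 0)))   [R3 at 1.2]
5. h(cons(c, cons(0, 0)))  →  c   [R4 at ε]

c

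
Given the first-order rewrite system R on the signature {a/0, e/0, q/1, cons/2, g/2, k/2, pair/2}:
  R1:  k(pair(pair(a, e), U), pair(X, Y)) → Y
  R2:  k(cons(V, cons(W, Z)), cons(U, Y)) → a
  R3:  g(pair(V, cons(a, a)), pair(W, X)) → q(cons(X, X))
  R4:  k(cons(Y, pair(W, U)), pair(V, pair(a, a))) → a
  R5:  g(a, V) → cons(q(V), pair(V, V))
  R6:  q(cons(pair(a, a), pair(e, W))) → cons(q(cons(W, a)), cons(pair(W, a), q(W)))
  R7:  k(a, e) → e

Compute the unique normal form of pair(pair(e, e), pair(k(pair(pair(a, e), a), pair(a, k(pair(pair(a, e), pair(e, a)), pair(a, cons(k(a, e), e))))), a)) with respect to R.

1. pair(pair(e, e), pair(k(pair(pair(a, e), a), pair(a, k(pair(pair(a, e), pair(e, a)), pair(a, cons(k(a, e), e))))), a))  →  pair(pair(e, e), pair(k(pair(pair(a, e), pair(e, a)), pair(a, cons(k(a, e), e))), a))   [R1 at 2.1]
2. pair(pair(e, e), pair(k(pair(pair(a, e), pair(e, a)), pair(a, cons(k(a, e), e))), a))  →  pair(pair(e, e), pair(cons(k(a, e), e), a))   [R1 at 2.1]
3. pair(pair(e, e), pair(cons(k(a, e), e), a))  →  pair(pair(e, e), pair(cons(e, e), a))   [R7 at 2.1.1]

pair(pair(e, e), pair(cons(e, e), a))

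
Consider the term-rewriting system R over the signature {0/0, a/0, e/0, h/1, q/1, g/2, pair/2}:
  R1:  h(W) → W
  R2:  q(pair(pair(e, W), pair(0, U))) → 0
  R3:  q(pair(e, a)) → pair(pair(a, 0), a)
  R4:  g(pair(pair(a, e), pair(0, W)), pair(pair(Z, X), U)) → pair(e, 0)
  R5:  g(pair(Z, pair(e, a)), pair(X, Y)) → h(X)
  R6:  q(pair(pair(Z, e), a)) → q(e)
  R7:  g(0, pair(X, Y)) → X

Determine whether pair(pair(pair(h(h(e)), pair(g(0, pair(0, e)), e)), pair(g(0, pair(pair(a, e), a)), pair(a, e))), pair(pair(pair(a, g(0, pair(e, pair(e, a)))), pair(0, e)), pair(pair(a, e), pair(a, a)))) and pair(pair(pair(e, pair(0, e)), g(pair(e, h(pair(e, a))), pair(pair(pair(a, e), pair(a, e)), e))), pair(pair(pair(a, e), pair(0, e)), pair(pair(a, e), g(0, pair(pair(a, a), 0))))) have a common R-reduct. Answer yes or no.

Reduce t₁ = pair(pair(pair(h(h(e)), pair(g(0, pair(0, e)), e)), pair(g(0, pair(pair(a, e), a)), pair(a, e))), pair(pair(pair(a, g(0, pair(e, pair(e, a)))), pair(0, e)), pair(pair(a, e), pair(a, a)))):
1. pair(pair(pair(h(h(e)), pair(g(0, pair(0, e)), e)), pair(g(0, pair(pair(a, e), a)), pair(a, e))), pair(pair(pair(a, g(0, pair(e, pair(e, a)))), pair(0, e)), pair(pair(a, e), pair(a, a))))  →  pair(pair(pair(h(e), pair(g(0, pair(0, e)), e)), pair(g(0, pair(pair(a, e), a)), pair(a, e))), pair(pair(pair(a, g(0, pair(e, pair(e, a)))), pair(0, e)), pair(pair(a, e), pair(a, a))))   [R1 at 1.1.1]
2. pair(pair(pair(h(e), pair(g(0, pair(0, e)), e)), pair(g(0, pair(pair(a, e), a)), pair(a, e))), pair(pair(pair(a, g(0, pair(e, pair(e, a)))), pair(0, e)), pair(pair(a, e), pair(a, a))))  →  pair(pair(pair(e, pair(g(0, pair(0, e)), e)), pair(g(0, pair(pair(a, e), a)), pair(a, e))), pair(pair(pair(a, g(0, pair(e, pair(e, a)))), pair(0, e)), pair(pair(a, e), pair(a, a))))   [R1 at 1.1.1]
3. pair(pair(pair(e, pair(g(0, pair(0, e)), e)), pair(g(0, pair(pair(a, e), a)), pair(a, e))), pair(pair(pair(a, g(0, pair(e, pair(e, a)))), pair(0, e)), pair(pair(a, e), pair(a, a))))  →  pair(pair(pair(e, pair(0, e)), pair(g(0, pair(pair(a, e), a)), pair(a, e))), pair(pair(pair(a, g(0, pair(e, pair(e, a)))), pair(0, e)), pair(pair(a, e), pair(a, a))))   [R7 at 1.1.2.1]
4. pair(pair(pair(e, pair(0, e)), pair(g(0, pair(pair(a, e), a)), pair(a, e))), pair(pair(pair(a, g(0, pair(e, pair(e, a)))), pair(0, e)), pair(pair(a, e), pair(a, a))))  →  pair(pair(pair(e, pair(0, e)), pair(pair(a, e), pair(a, e))), pair(pair(pair(a, g(0, pair(e, pair(e, a)))), pair(0, e)), pair(pair(a, e), pair(a, a))))   [R7 at 1.2.1]
5. pair(pair(pair(e, pair(0, e)), pair(pair(a, e), pair(a, e))), pair(pair(pair(a, g(0, pair(e, pair(e, a)))), pair(0, e)), pair(pair(a, e), pair(a, a))))  →  pair(pair(pair(e, pair(0, e)), pair(pair(a, e), pair(a, e))), pair(pair(pair(a, e), pair(0, e)), pair(pair(a, e), pair(a, a))))   [R7 at 2.1.1.2]

Reduce t₂ = pair(pair(pair(e, pair(0, e)), g(pair(e, h(pair(e, a))), pair(pair(pair(a, e), pair(a, e)), e))), pair(pair(pair(a, e), pair(0, e)), pair(pair(a, e), g(0, pair(pair(a, a), 0))))):
1. pair(pair(pair(e, pair(0, e)), g(pair(e, h(pair(e, a))), pair(pair(pair(a, e), pair(a, e)), e))), pair(pair(pair(a, e), pair(0, e)), pair(pair(a, e), g(0, pair(pair(a, a), 0)))))  →  pair(pair(pair(e, pair(0, e)), g(pair(e, pair(e, a)), pair(pair(pair(a, e), pair(a, e)), e))), pair(pair(pair(a, e), pair(0, e)), pair(pair(a, e), g(0, pair(pair(a, a), 0)))))   [R1 at 1.2.1.2]
2. pair(pair(pair(e, pair(0, e)), g(pair(e, pair(e, a)), pair(pair(pair(a, e), pair(a, e)), e))), pair(pair(pair(a, e), pair(0, e)), pair(pair(a, e), g(0, pair(pair(a, a), 0)))))  →  pair(pair(pair(e, pair(0, e)), h(pair(pair(a, e), pair(a, e)))), pair(pair(pair(a, e), pair(0, e)), pair(pair(a, e), g(0, pair(pair(a, a), 0)))))   [R5 at 1.2]
3. pair(pair(pair(e, pair(0, e)), h(pair(pair(a, e), pair(a, e)))), pair(pair(pair(a, e), pair(0, e)), pair(pair(a, e), g(0, pair(pair(a, a), 0)))))  →  pair(pair(pair(e, pair(0, e)), pair(pair(a, e), pair(a, e))), pair(pair(pair(a, e), pair(0, e)), pair(pair(a, e), g(0, pair(pair(a, a), 0)))))   [R1 at 1.2]
4. pair(pair(pair(e, pair(0, e)), pair(pair(a, e), pair(a, e))), pair(pair(pair(a, e), pair(0, e)), pair(pair(a, e), g(0, pair(pair(a, a), 0)))))  →  pair(pair(pair(e, pair(0, e)), pair(pair(a, e), pair(a, e))), pair(pair(pair(a, e), pair(0, e)), pair(pair(a, e), pair(a, a))))   [R7 at 2.2.2]

yes — NF(t₁) = pair(pair(pair(e, pair(0, e)), pair(pair(a, e), pair(a, e))), pair(pair(pair(a, e), pair(0, e)), pair(pair(a, e), pair(a, a)))), NF(t₂) = pair(pair(pair(e, pair(0, e)), pair(pair(a, e), pair(a, e))), pair(pair(pair(a, e), pair(0, e)), pair(pair(a, e), pair(a, a))))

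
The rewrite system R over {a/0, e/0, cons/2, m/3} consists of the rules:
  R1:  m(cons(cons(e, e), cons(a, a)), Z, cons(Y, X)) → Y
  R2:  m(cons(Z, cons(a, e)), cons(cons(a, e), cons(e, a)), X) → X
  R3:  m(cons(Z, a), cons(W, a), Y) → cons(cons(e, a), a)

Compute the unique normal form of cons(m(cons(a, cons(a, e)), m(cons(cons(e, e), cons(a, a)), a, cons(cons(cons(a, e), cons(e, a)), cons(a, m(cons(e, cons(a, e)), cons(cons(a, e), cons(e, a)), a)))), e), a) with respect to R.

cons(e, a)

1. cons(m(cons(a, cons(a, e)), m(cons(cons(e, e), cons(a, a)), a, cons(cons(cons(a, e), cons(e, a)), cons(a, m(cons(e, cons(a, e)), cons(cons(a, e), cons(e, a)), a)))), e), a)  →  cons(m(cons(a, cons(a, e)), cons(cons(a, e), cons(e, a)), e), a)   [R1 at 1.2]
2. cons(m(cons(a, cons(a, e)), cons(cons(a, e), cons(e, a)), e), a)  →  cons(e, a)   [R2 at 1]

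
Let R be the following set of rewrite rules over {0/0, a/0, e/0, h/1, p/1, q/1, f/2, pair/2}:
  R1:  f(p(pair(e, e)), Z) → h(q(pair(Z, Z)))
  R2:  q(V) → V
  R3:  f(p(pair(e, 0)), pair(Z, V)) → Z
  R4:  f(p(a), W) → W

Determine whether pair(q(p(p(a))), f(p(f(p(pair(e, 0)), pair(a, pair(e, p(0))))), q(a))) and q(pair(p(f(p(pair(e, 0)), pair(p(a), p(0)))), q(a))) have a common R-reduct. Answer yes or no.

Reduce t₁ = pair(q(p(p(a))), f(p(f(p(pair(e, 0)), pair(a, pair(e, p(0))))), q(a))):
1. pair(q(p(p(a))), f(p(f(p(pair(e, 0)), pair(a, pair(e, p(0))))), q(a)))  →  pair(p(p(a)), f(p(f(p(pair(e, 0)), pair(a, pair(e, p(0))))), q(a)))   [R2 at 1]
2. pair(p(p(a)), f(p(f(p(pair(e, 0)), pair(a, pair(e, p(0))))), q(a)))  →  pair(p(p(a)), f(p(a), q(a)))   [R3 at 2.1.1]
3. pair(p(p(a)), f(p(a), q(a)))  →  pair(p(p(a)), q(a))   [R4 at 2]
4. pair(p(p(a)), q(a))  →  pair(p(p(a)), a)   [R2 at 2]

Reduce t₂ = q(pair(p(f(p(pair(e, 0)), pair(p(a), p(0)))), q(a))):
1. q(pair(p(f(p(pair(e, 0)), pair(p(a), p(0)))), q(a)))  →  pair(p(f(p(pair(e, 0)), pair(p(a), p(0)))), q(a))   [R2 at ε]
2. pair(p(f(p(pair(e, 0)), pair(p(a), p(0)))), q(a))  →  pair(p(p(a)), q(a))   [R3 at 1.1]
3. pair(p(p(a)), q(a))  →  pair(p(p(a)), a)   [R2 at 2]

yes — NF(t₁) = pair(p(p(a)), a), NF(t₂) = pair(p(p(a)), a)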